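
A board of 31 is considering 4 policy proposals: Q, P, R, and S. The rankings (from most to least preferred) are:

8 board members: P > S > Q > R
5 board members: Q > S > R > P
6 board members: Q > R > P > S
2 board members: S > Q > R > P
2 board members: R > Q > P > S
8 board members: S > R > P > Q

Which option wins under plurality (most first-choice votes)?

Q

First-place votes: Q 11, P 8, R 2, S 10.
Q has the most first-place votes.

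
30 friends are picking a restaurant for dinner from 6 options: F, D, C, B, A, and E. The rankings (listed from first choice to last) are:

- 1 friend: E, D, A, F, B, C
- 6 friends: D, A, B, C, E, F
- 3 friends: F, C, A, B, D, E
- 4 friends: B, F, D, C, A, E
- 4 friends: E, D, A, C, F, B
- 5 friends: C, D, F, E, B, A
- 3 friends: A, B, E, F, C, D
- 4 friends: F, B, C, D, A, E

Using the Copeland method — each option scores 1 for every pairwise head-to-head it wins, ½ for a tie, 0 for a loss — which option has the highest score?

F: beats B, A, and E; ties C; loses to D → score 3.5.
D: beats F, B, A, and E; ties C → score 4.5.
C: beats A and E; ties F and D; loses to B → score 3.
B: beats C and E; loses to F, D, and A → score 2.
A: beats B and E; loses to F, D, and C → score 2.
E: loses to F, D, C, B, and A → score 0.
D has the best pairwise record.

D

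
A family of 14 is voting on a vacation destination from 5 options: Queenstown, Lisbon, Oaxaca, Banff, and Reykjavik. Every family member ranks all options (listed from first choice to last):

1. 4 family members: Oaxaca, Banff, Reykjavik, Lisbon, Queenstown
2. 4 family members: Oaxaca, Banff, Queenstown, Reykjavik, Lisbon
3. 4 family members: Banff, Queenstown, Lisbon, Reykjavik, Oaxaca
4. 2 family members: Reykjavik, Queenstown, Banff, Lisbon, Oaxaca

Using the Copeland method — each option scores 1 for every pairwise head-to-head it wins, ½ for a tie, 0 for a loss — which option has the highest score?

Oaxaca

Queenstown: beats Lisbon and Reykjavik; loses to Oaxaca and Banff → score 2.
Lisbon: loses to Queenstown, Oaxaca, Banff, and Reykjavik → score 0.
Oaxaca: beats Queenstown, Lisbon, Banff, and Reykjavik → score 4.
Banff: beats Queenstown, Lisbon, and Reykjavik; loses to Oaxaca → score 3.
Reykjavik: beats Lisbon; loses to Queenstown, Oaxaca, and Banff → score 1.
Oaxaca has the best pairwise record.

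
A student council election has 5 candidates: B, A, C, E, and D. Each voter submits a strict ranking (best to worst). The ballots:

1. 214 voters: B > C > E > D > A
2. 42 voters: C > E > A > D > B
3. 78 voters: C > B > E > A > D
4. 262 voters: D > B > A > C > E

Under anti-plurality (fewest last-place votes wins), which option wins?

C

Last-place votes: B 42, A 214, C 0, E 262, D 78.
C is ranked last by the fewest voters, so C wins.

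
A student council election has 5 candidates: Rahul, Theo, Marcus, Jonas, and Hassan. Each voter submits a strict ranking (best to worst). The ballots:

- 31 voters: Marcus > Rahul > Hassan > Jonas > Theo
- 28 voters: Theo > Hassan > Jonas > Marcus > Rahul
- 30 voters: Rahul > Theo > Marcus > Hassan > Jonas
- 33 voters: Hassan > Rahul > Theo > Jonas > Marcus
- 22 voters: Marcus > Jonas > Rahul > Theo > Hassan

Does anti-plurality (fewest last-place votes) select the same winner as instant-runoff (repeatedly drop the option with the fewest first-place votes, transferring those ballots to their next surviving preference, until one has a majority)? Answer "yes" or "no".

Anti-plurality — last-place votes: Rahul 28, Theo 31, Marcus 33, Jonas 30, Hassan 22. Winner: Hassan.
Instant-runoff — R1 Rahul 30, Theo 28, Marcus 53, Jonas 0, Hassan 33 (Jonas out); R2 Rahul 30, Theo 28, Marcus 53, Hassan 33 (Theo out); R3 Rahul 30, Marcus 53, Hassan 61 (Rahul out); R4 Marcus 83, Hassan 61 (Marcus winner). Winner: Marcus.
The two methods disagree.

no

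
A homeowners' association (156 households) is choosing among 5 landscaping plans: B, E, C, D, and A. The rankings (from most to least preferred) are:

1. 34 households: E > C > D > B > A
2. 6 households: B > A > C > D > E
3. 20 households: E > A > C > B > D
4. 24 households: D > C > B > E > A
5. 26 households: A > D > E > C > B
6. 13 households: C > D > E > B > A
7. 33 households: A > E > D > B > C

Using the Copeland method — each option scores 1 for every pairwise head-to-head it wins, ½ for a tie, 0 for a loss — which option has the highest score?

E

B: loses to E, C, D, and A → score 0.
E: beats B, C, D, and A → score 4.
C: beats B; loses to E, D, and A → score 1.
D: beats B and C; loses to E and A → score 2.
A: beats B, C, and D; loses to E → score 3.
E has the best pairwise record.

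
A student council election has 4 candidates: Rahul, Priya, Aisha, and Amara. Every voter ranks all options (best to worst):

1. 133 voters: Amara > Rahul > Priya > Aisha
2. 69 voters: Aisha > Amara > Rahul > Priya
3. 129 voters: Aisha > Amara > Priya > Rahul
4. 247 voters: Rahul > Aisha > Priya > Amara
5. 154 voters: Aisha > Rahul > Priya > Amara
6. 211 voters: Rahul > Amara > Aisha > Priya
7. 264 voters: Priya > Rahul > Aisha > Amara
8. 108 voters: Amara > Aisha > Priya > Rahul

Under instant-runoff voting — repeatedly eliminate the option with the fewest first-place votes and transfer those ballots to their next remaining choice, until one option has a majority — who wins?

Round 1: Rahul 458, Priya 264, Aisha 352, Amara 241. Eliminate Amara.
Round 2: Rahul 591, Priya 264, Aisha 460. Eliminate Priya.
Round 3: Rahul 855, Aisha 460. Rahul has a majority.

Rahul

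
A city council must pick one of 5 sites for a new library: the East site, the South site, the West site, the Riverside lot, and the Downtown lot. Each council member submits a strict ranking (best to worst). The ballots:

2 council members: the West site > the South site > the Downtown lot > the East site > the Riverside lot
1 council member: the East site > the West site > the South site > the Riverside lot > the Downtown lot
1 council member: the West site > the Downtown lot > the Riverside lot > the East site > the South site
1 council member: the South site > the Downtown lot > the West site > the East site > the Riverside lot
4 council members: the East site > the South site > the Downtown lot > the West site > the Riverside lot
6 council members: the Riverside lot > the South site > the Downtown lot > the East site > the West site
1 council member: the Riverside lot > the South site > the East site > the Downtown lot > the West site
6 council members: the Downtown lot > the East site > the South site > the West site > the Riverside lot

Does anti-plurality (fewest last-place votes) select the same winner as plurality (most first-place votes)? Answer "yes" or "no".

no

Anti-plurality — last-place votes: the East site 0, the South site 1, the West site 7, the Riverside lot 13, the Downtown lot 1. Winner: the East site.
Plurality — first-place votes: the East site 5, the South site 1, the West site 3, the Riverside lot 7, the Downtown lot 6. Winner: the Riverside lot.
The two methods disagree.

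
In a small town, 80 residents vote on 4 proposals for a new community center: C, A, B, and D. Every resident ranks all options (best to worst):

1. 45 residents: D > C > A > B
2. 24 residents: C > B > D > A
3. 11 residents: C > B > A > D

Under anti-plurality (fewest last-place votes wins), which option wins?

Last-place votes: C 0, A 24, B 45, D 11.
C is ranked last by the fewest voters, so C wins.

C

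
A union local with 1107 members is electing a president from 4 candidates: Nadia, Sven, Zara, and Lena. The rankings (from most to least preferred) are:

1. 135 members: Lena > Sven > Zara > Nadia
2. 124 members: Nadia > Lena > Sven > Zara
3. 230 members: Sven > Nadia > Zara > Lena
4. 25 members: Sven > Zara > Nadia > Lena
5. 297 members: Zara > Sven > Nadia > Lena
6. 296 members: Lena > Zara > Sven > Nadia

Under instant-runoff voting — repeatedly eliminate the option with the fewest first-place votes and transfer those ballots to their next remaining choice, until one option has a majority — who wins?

Round 1: Nadia 124, Sven 255, Zara 297, Lena 431. Eliminate Nadia.
Round 2: Sven 255, Zara 297, Lena 555. Lena has a majority.

Lena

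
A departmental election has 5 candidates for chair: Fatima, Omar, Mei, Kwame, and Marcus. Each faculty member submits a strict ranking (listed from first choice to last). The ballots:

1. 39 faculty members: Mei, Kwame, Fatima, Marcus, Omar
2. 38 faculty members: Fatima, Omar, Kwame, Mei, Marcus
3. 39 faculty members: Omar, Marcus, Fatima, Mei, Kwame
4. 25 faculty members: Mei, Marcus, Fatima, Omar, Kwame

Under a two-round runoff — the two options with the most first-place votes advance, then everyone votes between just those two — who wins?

Omar

Round 1 first-place votes: Fatima 38, Omar 39, Mei 64, Kwame 0, Marcus 0.
Mei and Omar advance.
Runoff: Mei is preferred to Omar by 64 voters; Omar by 77.
Omar wins the runoff.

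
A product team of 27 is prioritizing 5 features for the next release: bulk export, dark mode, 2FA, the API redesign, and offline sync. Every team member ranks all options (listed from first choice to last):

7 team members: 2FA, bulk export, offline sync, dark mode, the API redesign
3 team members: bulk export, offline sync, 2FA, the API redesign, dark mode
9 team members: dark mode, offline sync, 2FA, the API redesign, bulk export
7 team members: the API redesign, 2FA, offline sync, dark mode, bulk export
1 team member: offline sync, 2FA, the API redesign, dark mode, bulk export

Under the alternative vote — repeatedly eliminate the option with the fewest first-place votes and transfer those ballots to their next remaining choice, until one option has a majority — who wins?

2FA

Round 1: bulk export 3, dark mode 9, 2FA 7, the API redesign 7, offline sync 1. Eliminate offline sync.
Round 2: bulk export 3, dark mode 9, 2FA 8, the API redesign 7. Eliminate bulk export.
Round 3: dark mode 9, 2FA 11, the API redesign 7. Eliminate the API redesign.
Round 4: dark mode 9, 2FA 18. 2FA has a majority.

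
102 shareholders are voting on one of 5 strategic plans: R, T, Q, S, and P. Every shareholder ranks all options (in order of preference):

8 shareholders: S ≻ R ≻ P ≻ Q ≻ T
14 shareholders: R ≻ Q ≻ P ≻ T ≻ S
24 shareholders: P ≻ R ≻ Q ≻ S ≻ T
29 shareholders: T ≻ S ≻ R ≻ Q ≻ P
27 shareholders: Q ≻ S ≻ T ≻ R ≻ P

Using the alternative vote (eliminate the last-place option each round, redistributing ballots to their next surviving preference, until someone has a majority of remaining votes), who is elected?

Round 1: R 14, T 29, Q 27, S 8, P 24. Eliminate S.
Round 2: R 22, T 29, Q 27, P 24. Eliminate R.
Round 3: T 29, Q 41, P 32. Eliminate T.
Round 4: Q 70, P 32. Q has a majority.

Q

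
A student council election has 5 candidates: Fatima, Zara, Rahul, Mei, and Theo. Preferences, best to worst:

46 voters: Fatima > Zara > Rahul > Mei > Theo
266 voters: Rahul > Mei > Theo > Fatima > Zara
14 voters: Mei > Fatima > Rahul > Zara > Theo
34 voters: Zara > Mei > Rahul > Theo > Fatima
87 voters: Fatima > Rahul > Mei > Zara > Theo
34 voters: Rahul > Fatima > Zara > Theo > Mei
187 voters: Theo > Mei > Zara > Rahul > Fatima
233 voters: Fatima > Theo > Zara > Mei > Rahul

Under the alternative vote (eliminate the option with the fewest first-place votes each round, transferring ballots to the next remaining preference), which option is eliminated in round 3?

Theo

Round 1: Fatima 366, Zara 34, Rahul 300, Mei 14, Theo 187. Eliminate Mei.
Round 2: Fatima 380, Zara 34, Rahul 300, Theo 187. Eliminate Zara.
Round 3: Fatima 380, Rahul 334, Theo 187. Eliminate Theo.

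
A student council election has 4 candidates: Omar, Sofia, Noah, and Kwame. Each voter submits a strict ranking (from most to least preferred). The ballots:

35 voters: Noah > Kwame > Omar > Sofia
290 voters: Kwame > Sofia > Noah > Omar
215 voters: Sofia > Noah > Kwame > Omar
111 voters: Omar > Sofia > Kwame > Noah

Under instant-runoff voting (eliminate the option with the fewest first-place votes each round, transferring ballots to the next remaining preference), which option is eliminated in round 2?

Omar

Round 1: Omar 111, Sofia 215, Noah 35, Kwame 290. Eliminate Noah.
Round 2: Omar 111, Sofia 215, Kwame 325. Eliminate Omar.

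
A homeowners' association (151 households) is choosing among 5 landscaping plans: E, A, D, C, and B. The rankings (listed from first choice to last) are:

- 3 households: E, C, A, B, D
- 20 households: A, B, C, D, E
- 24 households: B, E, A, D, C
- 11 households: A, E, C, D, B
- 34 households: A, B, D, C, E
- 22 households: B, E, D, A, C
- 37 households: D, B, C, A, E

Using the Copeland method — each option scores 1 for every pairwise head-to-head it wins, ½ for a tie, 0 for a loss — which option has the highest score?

E: loses to A, D, C, and B → score 0.
A: beats E, D, and C; loses to B → score 3.
D: beats E and C; loses to A and B → score 2.
C: beats E; loses to A, D, and B → score 1.
B: beats E, A, D, and C → score 4.
B has the best pairwise record.

B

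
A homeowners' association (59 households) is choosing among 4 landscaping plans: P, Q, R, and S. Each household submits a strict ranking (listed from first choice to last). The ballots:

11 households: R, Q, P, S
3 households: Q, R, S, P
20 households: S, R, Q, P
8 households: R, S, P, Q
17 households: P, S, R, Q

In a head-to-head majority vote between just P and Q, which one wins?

Q

Voters preferring P to Q: 25; preferring Q to P: 34.
Q wins the head-to-head.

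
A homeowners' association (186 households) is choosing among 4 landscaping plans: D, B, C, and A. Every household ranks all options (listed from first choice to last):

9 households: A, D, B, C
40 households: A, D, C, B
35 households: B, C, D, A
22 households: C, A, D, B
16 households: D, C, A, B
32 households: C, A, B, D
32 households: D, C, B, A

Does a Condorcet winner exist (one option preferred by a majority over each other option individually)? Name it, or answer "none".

none

Checking pairwise contests:
A beats D 103–83.
D beats B 119–67.
D beats C 97–89.
C beats A 137–49.
Every option loses at least one head-to-head, so there is no Condorcet winner.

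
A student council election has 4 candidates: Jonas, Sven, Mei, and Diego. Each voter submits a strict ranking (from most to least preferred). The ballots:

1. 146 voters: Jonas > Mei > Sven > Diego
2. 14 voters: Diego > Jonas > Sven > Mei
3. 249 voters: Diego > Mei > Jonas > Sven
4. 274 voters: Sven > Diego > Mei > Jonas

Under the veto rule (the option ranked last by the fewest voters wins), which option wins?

Last-place votes: Jonas 274, Sven 249, Mei 14, Diego 146.
Mei is ranked last by the fewest voters, so Mei wins.

Mei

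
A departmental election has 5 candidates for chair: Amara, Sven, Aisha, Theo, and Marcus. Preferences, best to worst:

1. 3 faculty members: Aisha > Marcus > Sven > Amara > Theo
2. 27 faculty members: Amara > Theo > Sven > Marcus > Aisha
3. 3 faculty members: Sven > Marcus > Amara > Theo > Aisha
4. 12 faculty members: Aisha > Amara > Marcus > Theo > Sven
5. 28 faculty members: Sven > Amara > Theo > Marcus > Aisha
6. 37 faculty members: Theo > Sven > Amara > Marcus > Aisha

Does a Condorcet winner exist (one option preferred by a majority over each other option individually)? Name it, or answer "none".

none

Checking pairwise contests:
Sven beats Amara 71–39.
Theo beats Sven 76–34.
Amara beats Aisha 95–15.
Amara beats Theo 73–37.
Amara beats Marcus 104–6.
Every option loses at least one head-to-head, so there is no Condorcet winner.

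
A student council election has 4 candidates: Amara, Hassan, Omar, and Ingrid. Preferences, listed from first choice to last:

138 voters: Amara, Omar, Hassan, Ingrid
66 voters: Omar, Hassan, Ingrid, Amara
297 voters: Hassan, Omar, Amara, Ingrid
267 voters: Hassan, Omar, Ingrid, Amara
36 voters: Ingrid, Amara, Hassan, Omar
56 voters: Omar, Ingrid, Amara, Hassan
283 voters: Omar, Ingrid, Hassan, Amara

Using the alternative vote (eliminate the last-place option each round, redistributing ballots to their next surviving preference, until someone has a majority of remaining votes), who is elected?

Hassan

Round 1: Amara 138, Hassan 564, Omar 405, Ingrid 36. Eliminate Ingrid.
Round 2: Amara 174, Hassan 564, Omar 405. Eliminate Amara.
Round 3: Hassan 600, Omar 543. Hassan has a majority.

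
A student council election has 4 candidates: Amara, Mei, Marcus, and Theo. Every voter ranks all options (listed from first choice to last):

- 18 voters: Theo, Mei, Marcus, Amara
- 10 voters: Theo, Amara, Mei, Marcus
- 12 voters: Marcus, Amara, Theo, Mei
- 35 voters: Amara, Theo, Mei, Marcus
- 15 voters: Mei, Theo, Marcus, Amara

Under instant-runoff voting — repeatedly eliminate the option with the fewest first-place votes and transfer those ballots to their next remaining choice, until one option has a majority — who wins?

Round 1: Amara 35, Mei 15, Marcus 12, Theo 28. Eliminate Marcus.
Round 2: Amara 47, Mei 15, Theo 28. Amara has a majority.

Amara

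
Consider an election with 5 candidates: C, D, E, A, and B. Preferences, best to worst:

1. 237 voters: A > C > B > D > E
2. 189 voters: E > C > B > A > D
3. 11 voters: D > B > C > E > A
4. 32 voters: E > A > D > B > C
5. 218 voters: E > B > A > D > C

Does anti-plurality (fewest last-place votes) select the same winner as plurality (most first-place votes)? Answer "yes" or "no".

no

Anti-plurality — last-place votes: C 250, D 189, E 237, A 11, B 0. Winner: B.
Plurality — first-place votes: C 0, D 11, E 439, A 237, B 0. Winner: E.
The two methods disagree.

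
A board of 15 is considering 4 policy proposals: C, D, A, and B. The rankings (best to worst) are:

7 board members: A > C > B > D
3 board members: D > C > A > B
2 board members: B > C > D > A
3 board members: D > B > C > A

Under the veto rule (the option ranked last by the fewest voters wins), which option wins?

Last-place votes: C 0, D 7, A 5, B 3.
C is ranked last by the fewest voters, so C wins.

C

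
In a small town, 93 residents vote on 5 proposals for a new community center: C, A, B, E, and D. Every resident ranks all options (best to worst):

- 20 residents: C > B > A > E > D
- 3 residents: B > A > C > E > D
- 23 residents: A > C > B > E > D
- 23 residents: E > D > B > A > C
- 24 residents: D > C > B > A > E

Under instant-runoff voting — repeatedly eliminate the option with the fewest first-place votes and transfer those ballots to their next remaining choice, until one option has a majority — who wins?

D

Round 1: C 20, A 23, B 3, E 23, D 24. Eliminate B.
Round 2: C 20, A 26, E 23, D 24. Eliminate C.
Round 3: A 46, E 23, D 24. Eliminate E.
Round 4: A 46, D 47. D has a majority.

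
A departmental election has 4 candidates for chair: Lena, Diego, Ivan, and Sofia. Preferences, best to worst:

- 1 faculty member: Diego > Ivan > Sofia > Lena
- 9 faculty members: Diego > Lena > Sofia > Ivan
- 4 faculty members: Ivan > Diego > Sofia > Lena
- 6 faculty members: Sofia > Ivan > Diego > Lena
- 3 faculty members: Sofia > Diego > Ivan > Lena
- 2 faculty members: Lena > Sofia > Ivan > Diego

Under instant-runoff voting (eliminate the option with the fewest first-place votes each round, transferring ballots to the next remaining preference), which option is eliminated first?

Lena

Round 1: Lena 2, Diego 10, Ivan 4, Sofia 9. Eliminate Lena.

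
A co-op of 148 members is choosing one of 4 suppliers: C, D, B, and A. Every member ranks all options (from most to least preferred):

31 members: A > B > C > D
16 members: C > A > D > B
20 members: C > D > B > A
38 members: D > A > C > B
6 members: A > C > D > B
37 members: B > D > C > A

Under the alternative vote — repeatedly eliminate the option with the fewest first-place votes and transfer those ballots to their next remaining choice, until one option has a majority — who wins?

D

Round 1: C 36, D 38, B 37, A 37. Eliminate C.
Round 2: D 58, B 37, A 53. Eliminate B.
Round 3: D 95, A 53. D has a majority.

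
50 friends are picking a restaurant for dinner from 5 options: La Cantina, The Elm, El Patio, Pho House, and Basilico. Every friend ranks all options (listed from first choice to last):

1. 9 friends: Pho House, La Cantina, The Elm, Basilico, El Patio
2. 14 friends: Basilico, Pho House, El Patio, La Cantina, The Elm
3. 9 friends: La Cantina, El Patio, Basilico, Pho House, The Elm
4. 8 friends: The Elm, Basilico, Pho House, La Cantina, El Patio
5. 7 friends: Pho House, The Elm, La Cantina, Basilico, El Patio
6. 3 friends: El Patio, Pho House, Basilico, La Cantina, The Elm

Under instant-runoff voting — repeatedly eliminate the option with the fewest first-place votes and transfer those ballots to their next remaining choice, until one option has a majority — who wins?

Round 1: La Cantina 9, The Elm 8, El Patio 3, Pho House 16, Basilico 14. Eliminate El Patio.
Round 2: La Cantina 9, The Elm 8, Pho House 19, Basilico 14. Eliminate The Elm.
Round 3: La Cantina 9, Pho House 19, Basilico 22. Eliminate La Cantina.
Round 4: Pho House 19, Basilico 31. Basilico has a majority.

Basilico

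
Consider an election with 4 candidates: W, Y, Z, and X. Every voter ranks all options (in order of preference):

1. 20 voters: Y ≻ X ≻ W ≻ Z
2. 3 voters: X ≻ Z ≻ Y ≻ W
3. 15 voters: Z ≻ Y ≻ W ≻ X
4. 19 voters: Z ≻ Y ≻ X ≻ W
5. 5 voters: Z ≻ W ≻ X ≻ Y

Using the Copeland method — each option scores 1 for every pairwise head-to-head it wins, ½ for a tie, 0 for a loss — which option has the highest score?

Z

W: loses to Y, Z, and X → score 0.
Y: beats W and X; loses to Z → score 2.
Z: beats W, Y, and X → score 3.
X: beats W; loses to Y and Z → score 1.
Z has the best pairwise record.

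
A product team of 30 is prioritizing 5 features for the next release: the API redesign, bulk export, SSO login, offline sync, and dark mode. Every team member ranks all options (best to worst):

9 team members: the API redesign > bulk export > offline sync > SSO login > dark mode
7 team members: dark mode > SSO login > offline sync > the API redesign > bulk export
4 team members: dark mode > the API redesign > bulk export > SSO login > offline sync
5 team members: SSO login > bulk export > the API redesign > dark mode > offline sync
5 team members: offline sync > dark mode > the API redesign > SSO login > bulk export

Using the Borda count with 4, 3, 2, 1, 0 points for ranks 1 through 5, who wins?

the API redesign: 9·4 + 7·1 + 4·3 + 5·2 + 5·2 = 75
bulk export: 9·3 + 7·0 + 4·2 + 5·3 + 5·0 = 50
SSO login: 9·1 + 7·3 + 4·1 + 5·4 + 5·1 = 59
offline sync: 9·2 + 7·2 + 4·0 + 5·0 + 5·4 = 52
dark mode: 9·0 + 7·4 + 4·4 + 5·1 + 5·3 = 64
the API redesign has the highest Borda score (75).

the API redesign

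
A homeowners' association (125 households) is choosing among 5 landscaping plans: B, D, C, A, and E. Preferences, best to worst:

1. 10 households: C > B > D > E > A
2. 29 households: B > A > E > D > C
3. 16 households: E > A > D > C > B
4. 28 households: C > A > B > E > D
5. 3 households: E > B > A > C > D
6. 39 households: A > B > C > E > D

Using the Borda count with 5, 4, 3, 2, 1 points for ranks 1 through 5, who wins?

B: 10·4 + 29·5 + 16·1 + 28·3 + 3·4 + 39·4 = 453
D: 10·3 + 29·2 + 16·3 + 28·1 + 3·1 + 39·1 = 206
C: 10·5 + 29·1 + 16·2 + 28·5 + 3·2 + 39·3 = 374
A: 10·1 + 29·4 + 16·4 + 28·4 + 3·3 + 39·5 = 506
E: 10·2 + 29·3 + 16·5 + 28·2 + 3·5 + 39·2 = 336
A has the highest Borda score (506).

A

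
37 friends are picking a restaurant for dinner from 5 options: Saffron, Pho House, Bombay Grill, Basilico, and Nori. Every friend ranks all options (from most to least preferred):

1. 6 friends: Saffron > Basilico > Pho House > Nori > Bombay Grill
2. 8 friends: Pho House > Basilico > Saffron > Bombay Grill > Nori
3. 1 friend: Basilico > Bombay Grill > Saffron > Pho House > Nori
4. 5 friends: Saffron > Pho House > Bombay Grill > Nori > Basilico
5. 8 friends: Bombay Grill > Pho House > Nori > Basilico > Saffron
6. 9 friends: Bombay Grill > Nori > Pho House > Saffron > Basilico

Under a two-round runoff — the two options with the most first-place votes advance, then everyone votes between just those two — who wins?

Round 1 first-place votes: Saffron 11, Pho House 8, Bombay Grill 17, Basilico 1, Nori 0.
Bombay Grill and Saffron advance.
Runoff: Bombay Grill is preferred to Saffron by 18 voters; Saffron by 19.
Saffron wins the runoff.

Saffron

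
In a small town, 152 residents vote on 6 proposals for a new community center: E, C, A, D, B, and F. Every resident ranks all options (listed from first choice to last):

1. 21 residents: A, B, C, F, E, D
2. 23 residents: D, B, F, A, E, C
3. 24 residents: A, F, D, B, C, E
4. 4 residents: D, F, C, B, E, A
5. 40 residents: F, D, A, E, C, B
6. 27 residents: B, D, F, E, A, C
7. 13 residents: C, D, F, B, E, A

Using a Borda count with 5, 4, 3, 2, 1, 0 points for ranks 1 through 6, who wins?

E: 21·1 + 23·1 + 24·0 + 4·1 + 40·2 + 27·2 + 13·1 = 195
C: 21·3 + 23·0 + 24·1 + 4·3 + 40·1 + 27·0 + 13·5 = 204
A: 21·5 + 23·2 + 24·5 + 4·0 + 40·3 + 27·1 + 13·0 = 418
D: 21·0 + 23·5 + 24·3 + 4·5 + 40·4 + 27·4 + 13·4 = 527
B: 21·4 + 23·4 + 24·2 + 4·2 + 40·0 + 27·5 + 13·2 = 393
F: 21·2 + 23·3 + 24·4 + 4·4 + 40·5 + 27·3 + 13·3 = 543
F has the highest Borda score (543).

F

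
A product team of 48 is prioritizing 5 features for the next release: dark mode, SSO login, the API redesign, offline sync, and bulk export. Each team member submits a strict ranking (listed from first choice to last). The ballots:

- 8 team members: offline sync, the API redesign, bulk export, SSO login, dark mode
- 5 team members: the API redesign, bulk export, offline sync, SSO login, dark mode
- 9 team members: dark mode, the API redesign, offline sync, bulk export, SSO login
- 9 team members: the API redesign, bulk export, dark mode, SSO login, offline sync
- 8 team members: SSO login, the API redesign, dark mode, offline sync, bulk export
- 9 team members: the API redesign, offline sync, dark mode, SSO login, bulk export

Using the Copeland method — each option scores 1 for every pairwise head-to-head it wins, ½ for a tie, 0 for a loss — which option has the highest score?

the API redesign

dark mode: beats SSO login, offline sync, and bulk export; loses to the API redesign → score 3.
SSO login: loses to dark mode, the API redesign, offline sync, and bulk export → score 0.
the API redesign: beats dark mode, SSO login, offline sync, and bulk export → score 4.
offline sync: beats SSO login and bulk export; loses to dark mode and the API redesign → score 2.
bulk export: beats SSO login; loses to dark mode, the API redesign, and offline sync → score 1.
the API redesign has the best pairwise record.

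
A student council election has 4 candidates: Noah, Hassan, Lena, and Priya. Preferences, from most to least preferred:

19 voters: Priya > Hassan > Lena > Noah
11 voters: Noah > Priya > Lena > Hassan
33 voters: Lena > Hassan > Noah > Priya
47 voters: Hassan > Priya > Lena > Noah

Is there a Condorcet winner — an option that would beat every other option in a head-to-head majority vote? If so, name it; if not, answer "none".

Hassan vs Noah: 99–11 for Hassan.
Hassan vs Lena: 66–44 for Hassan.
Hassan vs Priya: 80–30 for Hassan.
Hassan beats every other option head-to-head.

Hassan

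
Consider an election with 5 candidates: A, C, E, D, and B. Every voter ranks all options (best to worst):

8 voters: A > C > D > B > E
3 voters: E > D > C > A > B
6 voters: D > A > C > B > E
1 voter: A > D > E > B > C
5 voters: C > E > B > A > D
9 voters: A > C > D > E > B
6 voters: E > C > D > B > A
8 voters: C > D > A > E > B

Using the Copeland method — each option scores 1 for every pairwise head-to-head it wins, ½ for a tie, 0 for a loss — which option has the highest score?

A

A: beats C, E, and B; ties D → score 3.5.
C: beats E, D, and B; loses to A → score 3.
E: beats B; loses to A, C, and D → score 1.
D: beats E and B; ties A; loses to C → score 2.5.
B: loses to A, C, E, and D → score 0.
A has the best pairwise record.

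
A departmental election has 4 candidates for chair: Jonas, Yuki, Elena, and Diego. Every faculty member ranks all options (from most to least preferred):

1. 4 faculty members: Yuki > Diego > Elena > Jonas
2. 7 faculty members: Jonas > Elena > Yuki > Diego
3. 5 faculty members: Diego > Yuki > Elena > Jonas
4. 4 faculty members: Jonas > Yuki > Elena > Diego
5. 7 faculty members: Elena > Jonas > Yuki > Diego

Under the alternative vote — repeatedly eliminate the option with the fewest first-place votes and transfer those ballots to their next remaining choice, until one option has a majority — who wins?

Jonas

Round 1: Jonas 11, Yuki 4, Elena 7, Diego 5. Eliminate Yuki.
Round 2: Jonas 11, Elena 7, Diego 9. Eliminate Elena.
Round 3: Jonas 18, Diego 9. Jonas has a majority.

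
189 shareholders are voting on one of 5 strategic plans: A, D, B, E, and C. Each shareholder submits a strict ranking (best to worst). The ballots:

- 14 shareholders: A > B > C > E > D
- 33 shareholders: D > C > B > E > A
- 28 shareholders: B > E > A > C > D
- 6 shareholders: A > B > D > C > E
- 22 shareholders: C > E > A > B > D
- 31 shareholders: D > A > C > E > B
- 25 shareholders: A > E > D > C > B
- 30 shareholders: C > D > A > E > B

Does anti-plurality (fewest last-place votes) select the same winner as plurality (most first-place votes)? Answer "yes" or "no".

no

Anti-plurality — last-place votes: A 33, D 64, B 86, E 6, C 0. Winner: C.
Plurality — first-place votes: A 45, D 64, B 28, E 0, C 52. Winner: D.
The two methods disagree.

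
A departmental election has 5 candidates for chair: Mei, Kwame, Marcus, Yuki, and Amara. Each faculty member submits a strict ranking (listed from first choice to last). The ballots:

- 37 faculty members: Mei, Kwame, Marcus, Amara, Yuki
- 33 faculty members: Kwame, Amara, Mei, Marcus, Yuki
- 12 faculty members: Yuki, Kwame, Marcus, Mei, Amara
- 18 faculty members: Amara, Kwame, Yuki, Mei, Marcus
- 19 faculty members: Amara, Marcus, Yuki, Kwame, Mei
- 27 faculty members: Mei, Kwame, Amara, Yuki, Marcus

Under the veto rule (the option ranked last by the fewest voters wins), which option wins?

Kwame

Last-place votes: Mei 19, Kwame 0, Marcus 45, Yuki 70, Amara 12.
Kwame is ranked last by the fewest voters, so Kwame wins.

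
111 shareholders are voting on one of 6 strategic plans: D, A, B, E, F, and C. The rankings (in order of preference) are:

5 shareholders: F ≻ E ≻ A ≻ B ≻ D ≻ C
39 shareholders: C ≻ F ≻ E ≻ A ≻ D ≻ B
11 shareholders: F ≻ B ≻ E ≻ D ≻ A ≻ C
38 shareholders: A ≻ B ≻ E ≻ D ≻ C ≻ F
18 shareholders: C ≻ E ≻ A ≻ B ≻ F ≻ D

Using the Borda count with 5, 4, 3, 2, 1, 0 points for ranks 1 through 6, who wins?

E

D: 5·1 + 39·1 + 11·2 + 38·2 + 18·0 = 142
A: 5·3 + 39·2 + 11·1 + 38·5 + 18·3 = 348
B: 5·2 + 39·0 + 11·4 + 38·4 + 18·2 = 242
E: 5·4 + 39·3 + 11·3 + 38·3 + 18·4 = 356
F: 5·5 + 39·4 + 11·5 + 38·0 + 18·1 = 254
C: 5·0 + 39·5 + 11·0 + 38·1 + 18·5 = 323
E has the highest Borda score (356).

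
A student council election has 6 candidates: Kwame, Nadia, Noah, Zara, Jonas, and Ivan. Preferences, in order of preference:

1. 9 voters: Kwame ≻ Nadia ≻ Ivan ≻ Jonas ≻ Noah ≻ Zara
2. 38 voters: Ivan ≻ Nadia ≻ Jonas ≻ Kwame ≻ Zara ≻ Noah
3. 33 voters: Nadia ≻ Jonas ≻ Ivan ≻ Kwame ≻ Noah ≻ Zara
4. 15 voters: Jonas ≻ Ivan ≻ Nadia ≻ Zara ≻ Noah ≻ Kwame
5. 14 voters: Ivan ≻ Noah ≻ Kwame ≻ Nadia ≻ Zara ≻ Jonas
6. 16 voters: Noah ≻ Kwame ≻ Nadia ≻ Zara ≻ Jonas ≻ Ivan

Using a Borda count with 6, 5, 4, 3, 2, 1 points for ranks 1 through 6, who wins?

Kwame: 9·6 + 38·3 + 33·3 + 15·1 + 14·4 + 16·5 = 418
Nadia: 9·5 + 38·5 + 33·6 + 15·4 + 14·3 + 16·4 = 599
Noah: 9·2 + 38·1 + 33·2 + 15·2 + 14·5 + 16·6 = 318
Zara: 9·1 + 38·2 + 33·1 + 15·3 + 14·2 + 16·3 = 239
Jonas: 9·3 + 38·4 + 33·5 + 15·6 + 14·1 + 16·2 = 480
Ivan: 9·4 + 38·6 + 33·4 + 15·5 + 14·6 + 16·1 = 571
Nadia has the highest Borda score (599).

Nadia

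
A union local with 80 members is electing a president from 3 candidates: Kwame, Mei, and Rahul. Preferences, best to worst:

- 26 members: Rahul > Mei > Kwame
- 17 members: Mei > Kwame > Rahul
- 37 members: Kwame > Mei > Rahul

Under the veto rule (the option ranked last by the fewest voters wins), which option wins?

Last-place votes: Kwame 26, Mei 0, Rahul 54.
Mei is ranked last by the fewest voters, so Mei wins.

Mei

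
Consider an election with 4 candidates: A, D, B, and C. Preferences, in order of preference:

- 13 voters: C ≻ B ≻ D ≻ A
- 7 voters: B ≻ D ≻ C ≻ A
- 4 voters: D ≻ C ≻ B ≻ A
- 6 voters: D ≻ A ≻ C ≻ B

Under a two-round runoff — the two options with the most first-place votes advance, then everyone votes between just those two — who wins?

D

Round 1 first-place votes: A 0, D 10, B 7, C 13.
C and D advance.
Runoff: C is preferred to D by 13 voters; D by 17.
D wins the runoff.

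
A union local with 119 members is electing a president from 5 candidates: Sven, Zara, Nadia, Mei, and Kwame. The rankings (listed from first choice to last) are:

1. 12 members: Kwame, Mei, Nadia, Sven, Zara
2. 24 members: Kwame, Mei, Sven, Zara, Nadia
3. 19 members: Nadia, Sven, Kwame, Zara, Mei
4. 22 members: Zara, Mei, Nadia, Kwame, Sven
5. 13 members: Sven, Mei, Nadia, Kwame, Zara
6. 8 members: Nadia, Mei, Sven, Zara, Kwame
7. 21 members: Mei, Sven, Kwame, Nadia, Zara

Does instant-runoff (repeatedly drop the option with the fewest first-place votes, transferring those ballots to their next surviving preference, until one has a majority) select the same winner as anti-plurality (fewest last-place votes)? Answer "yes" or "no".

no

Instant-runoff — R1 Sven 13, Zara 22, Nadia 27, Mei 21, Kwame 36 (Sven out); R2 Zara 22, Nadia 27, Mei 34, Kwame 36 (Zara out); R3 Nadia 27, Mei 56, Kwame 36 (Nadia out); R4 Mei 64, Kwame 55 (Mei winner). Winner: Mei.
Anti-plurality — last-place votes: Sven 22, Zara 46, Nadia 24, Mei 19, Kwame 8. Winner: Kwame.
The two methods disagree.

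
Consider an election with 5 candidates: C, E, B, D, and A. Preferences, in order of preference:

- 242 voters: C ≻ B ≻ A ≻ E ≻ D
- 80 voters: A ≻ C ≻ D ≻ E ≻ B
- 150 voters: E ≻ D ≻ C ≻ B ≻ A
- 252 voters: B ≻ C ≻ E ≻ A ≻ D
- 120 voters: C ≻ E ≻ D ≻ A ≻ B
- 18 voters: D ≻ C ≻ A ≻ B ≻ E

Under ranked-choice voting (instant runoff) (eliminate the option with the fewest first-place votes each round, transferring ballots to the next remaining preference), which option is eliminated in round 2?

A

Round 1: C 362, E 150, B 252, D 18, A 80. Eliminate D.
Round 2: C 380, E 150, B 252, A 80. Eliminate A.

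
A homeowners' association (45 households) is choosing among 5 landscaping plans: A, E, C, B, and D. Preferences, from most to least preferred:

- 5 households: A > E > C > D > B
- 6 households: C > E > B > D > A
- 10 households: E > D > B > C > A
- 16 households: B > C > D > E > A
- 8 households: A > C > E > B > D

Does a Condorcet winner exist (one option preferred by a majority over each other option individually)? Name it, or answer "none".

none

Checking pairwise contests:
E beats A 32–13.
C beats E 30–15.
B beats C 26–19.
E beats B 29–16.
E beats D 29–16.
Every option loses at least one head-to-head, so there is no Condorcet winner.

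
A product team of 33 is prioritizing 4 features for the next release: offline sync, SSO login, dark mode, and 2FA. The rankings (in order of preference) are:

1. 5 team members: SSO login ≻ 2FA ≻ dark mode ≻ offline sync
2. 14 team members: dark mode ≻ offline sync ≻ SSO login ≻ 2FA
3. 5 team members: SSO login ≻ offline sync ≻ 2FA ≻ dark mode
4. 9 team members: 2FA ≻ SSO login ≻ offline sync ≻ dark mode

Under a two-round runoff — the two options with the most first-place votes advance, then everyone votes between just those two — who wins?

SSO login

Round 1 first-place votes: offline sync 0, SSO login 10, dark mode 14, 2FA 9.
dark mode and SSO login advance.
Runoff: dark mode is preferred to SSO login by 14 voters; SSO login by 19.
SSO login wins the runoff.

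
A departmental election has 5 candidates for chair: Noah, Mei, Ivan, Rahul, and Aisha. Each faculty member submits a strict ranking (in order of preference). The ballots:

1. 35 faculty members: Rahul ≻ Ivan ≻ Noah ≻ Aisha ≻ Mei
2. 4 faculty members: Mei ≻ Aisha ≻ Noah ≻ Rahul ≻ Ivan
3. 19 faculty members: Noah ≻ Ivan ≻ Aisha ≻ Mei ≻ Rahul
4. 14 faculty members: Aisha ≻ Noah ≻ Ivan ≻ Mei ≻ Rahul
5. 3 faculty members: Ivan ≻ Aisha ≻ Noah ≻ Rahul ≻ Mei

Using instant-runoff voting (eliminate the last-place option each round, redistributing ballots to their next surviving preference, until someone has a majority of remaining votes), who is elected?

Round 1: Noah 19, Mei 4, Ivan 3, Rahul 35, Aisha 14. Eliminate Ivan.
Round 2: Noah 19, Mei 4, Rahul 35, Aisha 17. Eliminate Mei.
Round 3: Noah 19, Rahul 35, Aisha 21. Eliminate Noah.
Round 4: Rahul 35, Aisha 40. Aisha has a majority.

Aisha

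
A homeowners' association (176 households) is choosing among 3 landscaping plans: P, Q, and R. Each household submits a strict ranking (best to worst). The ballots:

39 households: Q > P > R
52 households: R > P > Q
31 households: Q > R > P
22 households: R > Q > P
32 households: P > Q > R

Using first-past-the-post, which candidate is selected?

First-place votes: P 32, Q 70, R 74.
R has the most first-place votes.

R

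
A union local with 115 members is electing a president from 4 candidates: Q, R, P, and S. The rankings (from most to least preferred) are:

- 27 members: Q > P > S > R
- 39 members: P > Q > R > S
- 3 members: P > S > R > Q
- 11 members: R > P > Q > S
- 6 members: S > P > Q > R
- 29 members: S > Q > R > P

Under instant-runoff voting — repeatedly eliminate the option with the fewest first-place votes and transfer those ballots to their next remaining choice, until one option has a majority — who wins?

Round 1: Q 27, R 11, P 42, S 35. Eliminate R.
Round 2: Q 27, P 53, S 35. Eliminate Q.
Round 3: P 80, S 35. P has a majority.

P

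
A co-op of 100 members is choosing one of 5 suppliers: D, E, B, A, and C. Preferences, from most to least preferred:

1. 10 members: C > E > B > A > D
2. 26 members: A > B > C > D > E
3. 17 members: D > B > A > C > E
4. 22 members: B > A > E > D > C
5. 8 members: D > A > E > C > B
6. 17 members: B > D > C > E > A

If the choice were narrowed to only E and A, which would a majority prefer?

Voters preferring E to A: 27; preferring A to E: 73.
A wins the head-to-head.

A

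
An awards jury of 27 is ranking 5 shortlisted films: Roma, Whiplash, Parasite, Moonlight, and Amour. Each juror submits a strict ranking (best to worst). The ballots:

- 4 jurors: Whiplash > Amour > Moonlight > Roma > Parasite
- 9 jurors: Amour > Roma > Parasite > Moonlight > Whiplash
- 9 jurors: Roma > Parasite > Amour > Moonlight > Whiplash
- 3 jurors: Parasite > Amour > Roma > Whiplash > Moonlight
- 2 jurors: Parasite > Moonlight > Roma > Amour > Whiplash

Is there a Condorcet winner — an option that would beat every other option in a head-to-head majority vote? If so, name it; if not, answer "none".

none

Checking pairwise contests:
Amour beats Roma 16–11.
Roma beats Whiplash 23–4.
Roma beats Parasite 22–5.
Roma beats Moonlight 21–6.
Parasite beats Amour 14–13.
Every option loses at least one head-to-head, so there is no Condorcet winner.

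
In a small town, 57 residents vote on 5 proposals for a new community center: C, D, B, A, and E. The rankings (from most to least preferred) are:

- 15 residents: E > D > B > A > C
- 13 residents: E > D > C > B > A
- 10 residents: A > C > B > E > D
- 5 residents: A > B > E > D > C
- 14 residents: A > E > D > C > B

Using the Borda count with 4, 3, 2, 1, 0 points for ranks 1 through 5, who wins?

E

C: 15·0 + 13·2 + 10·3 + 5·0 + 14·1 = 70
D: 15·3 + 13·3 + 10·0 + 5·1 + 14·2 = 117
B: 15·2 + 13·1 + 10·2 + 5·3 + 14·0 = 78
A: 15·1 + 13·0 + 10·4 + 5·4 + 14·4 = 131
E: 15·4 + 13·4 + 10·1 + 5·2 + 14·3 = 174
E has the highest Borda score (174).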